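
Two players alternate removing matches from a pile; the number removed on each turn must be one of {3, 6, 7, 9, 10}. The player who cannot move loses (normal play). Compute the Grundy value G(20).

n :  0  1  2  3  4  5  6  7  8  9 10 11 12 13 14 15 16 17 18 19 20
G :  0  0  0  1  1  1  2  2  2  3  3  3  4  0  0  0  1  1  1  2  2

2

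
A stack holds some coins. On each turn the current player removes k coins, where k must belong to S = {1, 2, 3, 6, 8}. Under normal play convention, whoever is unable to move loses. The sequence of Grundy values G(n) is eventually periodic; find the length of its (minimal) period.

9

G(0) = 0
G(1) = mex{0} = 1
G(2) = mex{1,0} = 2
G(3) = mex{2,1,0} = 3
G(4) = mex{3,2,1} = 0
G(5) = mex{0,3,2} = 1
G(6) = mex{1,0,3,0} = 2
G(7) = mex{2,1,0,1} = 3
G(8) = mex{3,2,1,2,0} = 4
G(9) = mex{4,3,2,3,1} = 0
G(10) = mex{0,4,3,0,2} = 1
G(11) = mex{1,0,4,1,3} = 2
G(12) = mex{2,1,0,2,0} = 3
G(13) = mex{3,2,1,3,1} = 0
G(14) = mex{0,3,2,4,2} = 1
G(15) = mex{1,0,3,0,3} = 2
G(16) = mex{2,1,0,1,4} = 3
G(17) = mex{3,2,1,2,0} = 4
G(18) = mex{4,3,2,3,1} = 0
G(19) = mex{0,4,3,0,2} = 1
G(n+9) = G(n) holds for n = 0,…,7 (a full window of length max(S) = 8), so the sequence is purely periodic with period 9.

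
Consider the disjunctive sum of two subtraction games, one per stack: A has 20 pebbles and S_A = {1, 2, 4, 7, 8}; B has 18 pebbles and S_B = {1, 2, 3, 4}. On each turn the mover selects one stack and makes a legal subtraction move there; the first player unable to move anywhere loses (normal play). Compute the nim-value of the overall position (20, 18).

1

Stack A, S = {1, 2, 4, 7, 8}:
G(0) = 0
G(1) = mex{0} = 1
G(2) = mex{1,0} = 2
G(3) = mex{2,1} = 0
G(4) = mex{0,2,0} = 1
G(5) = mex{1,0,1} = 2
G(6) = mex{2,1,2} = 0
G(7) = mex{0,2,0,0} = 1
G(8) = mex{1,0,1,1,0} = 2
G(9) = mex{2,1,2,2,1} = 0
G(10) = mex{0,2,0,0,2} = 1
G(11) = mex{1,0,1,1,0} = 2
G(12) = mex{2,1,2,2,1} = 0
G(13) = mex{0,2,0,0,2} = 1
G(14) = mex{1,0,1,1,0} = 2
G(15) = mex{2,1,2,2,1} = 0
G(16) = mex{0,2,0,0,2} = 1
G(17) = mex{1,0,1,1,0} = 2
G(18) = mex{2,1,2,2,1} = 0
G(19) = mex{0,2,0,0,2} = 1
G(20) = mex{1,0,1,1,0} = 2
G_A(20) = 2.
Stack B, S = {1, 2, 3, 4}:
G(0) = 0
G(1) = mex{0} = 1
G(2) = mex{1,0} = 2
G(3) = mex{2,1,0} = 3
G(4) = mex{3,2,1,0} = 4
G(5) = mex{4,3,2,1} = 0
G(6) = mex{0,4,3,2} = 1
G(7) = mex{1,0,4,3} = 2
G(8) = mex{2,1,0,4} = 3
G(9) = mex{3,2,1,0} = 4
G(10) = mex{4,3,2,1} = 0
G(11) = mex{0,4,3,2} = 1
G(12) = mex{1,0,4,3} = 2
G(13) = mex{2,1,0,4} = 3
G(14) = mex{3,2,1,0} = 4
G(15) = mex{4,3,2,1} = 0
G(16) = mex{0,4,3,2} = 1
G(17) = mex{1,0,4,3} = 2
G(18) = mex{2,1,0,4} = 3
G_B(18) = 3.
Combined Grundy value = 2 ⊕ 3 = 1.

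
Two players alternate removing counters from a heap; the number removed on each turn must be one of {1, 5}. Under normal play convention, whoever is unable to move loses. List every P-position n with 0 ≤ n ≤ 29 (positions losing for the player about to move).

0, 2, 4, 6, 8, 10, 12, 14, 16, 18, 20, 22, 24, 26, 28

G(0) = 0
G(1) = mex{0} = 1
G(2) = mex{1} = 0
G(3) = mex{0} = 1
G(4) = mex{1} = 0
G(5) = mex{0,0} = 1
G(6) = mex{1,1} = 0
G(7) = mex{0,0} = 1
G(8) = mex{1,1} = 0
G(9) = mex{0,0} = 1
G(10) = mex{1,1} = 0
G(11) = mex{0,0} = 1
G(12) = mex{1,1} = 0
G(13) = mex{0,0} = 1
G(14) = mex{1,1} = 0
G(15) = mex{0,0} = 1
G(16) = mex{1,1} = 0
G(17) = mex{0,0} = 1
G(18) = mex{1,1} = 0
G(19) = mex{0,0} = 1
G(20) = mex{1,1} = 0
G(21) = mex{0,0} = 1
G(22) = mex{1,1} = 0
G(23) = mex{0,0} = 1
G(24) = mex{1,1} = 0
G(25) = mex{0,0} = 1
G(26) = mex{1,1} = 0
G(27) = mex{0,0} = 1
G(28) = mex{1,1} = 0
G(29) = mex{0,0} = 1
P-positions are exactly the n with G(n) = 0.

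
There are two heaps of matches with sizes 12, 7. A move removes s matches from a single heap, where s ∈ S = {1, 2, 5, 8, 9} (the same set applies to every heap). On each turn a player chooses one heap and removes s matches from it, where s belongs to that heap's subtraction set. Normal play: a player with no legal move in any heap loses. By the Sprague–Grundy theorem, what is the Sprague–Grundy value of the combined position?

All heaps use S = {1, 2, 5, 8, 9}:
n :  0  1  2  3  4  5  6  7  8  9 10 11 12
G :  0  1  2  0  1  2  0  1  2  3  0  1  2
Heap A: G(12) = 2.
Heap B: G(7) = 1.
Combined Grundy value = 2 ⊕ 1 = 3.

3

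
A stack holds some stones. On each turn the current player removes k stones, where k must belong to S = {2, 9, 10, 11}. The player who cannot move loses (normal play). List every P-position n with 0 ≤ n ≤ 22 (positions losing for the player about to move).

G(0) = 0
G(1) = mex{} = 0
G(2) = mex{0} = 1
G(3) = mex{0} = 1
G(4) = mex{1} = 0
G(5) = mex{1} = 0
G(6) = mex{0} = 1
G(7) = mex{0} = 1
G(8) = mex{1} = 0
G(9) = mex{1,0} = 2
G(10) = mex{0,0,0} = 1
G(11) = mex{2,1,0,0} = 3
G(12) = mex{1,1,1,0} = 2
G(13) = mex{3,0,1,1} = 2
G(14) = mex{2,0,0,1} = 3
G(15) = mex{2,1,0,0} = 3
G(16) = mex{3,1,1,0} = 2
G(17) = mex{3,0,1,1} = 2
G(18) = mex{2,2,0,1} = 3
G(19) = mex{2,1,2,0} = 3
G(20) = mex{3,3,1,2} = 0
G(21) = mex{3,2,3,1} = 0
G(22) = mex{0,2,2,3} = 1
P-positions are exactly the n with G(n) = 0.

0, 1, 4, 5, 8, 20, 21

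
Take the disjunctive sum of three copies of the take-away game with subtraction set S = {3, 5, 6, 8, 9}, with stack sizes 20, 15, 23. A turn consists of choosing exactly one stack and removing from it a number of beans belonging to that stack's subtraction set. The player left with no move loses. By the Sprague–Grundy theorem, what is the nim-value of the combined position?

All stacks use S = {3, 5, 6, 8, 9}:
n :  0  1  2  3  4  5  6  7  8  9 10 11 12 13 14 15 16 17 18 19 20 21 22 23
G :  0  0  0  1  1  1  2  2  2  3  3  3  0  0  0  1  1  1  2  2  2  3  3  3
Stack A: G(20) = 2.
Stack B: G(15) = 1.
Stack C: G(23) = 3.
Combined Grundy value = 2 ⊕ 1 ⊕ 3 = 0.

0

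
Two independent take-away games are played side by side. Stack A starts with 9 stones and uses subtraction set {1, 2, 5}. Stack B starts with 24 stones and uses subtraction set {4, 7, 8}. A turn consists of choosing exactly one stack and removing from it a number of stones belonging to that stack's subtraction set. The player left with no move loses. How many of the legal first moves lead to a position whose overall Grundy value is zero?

Stack A, S = {1, 2, 5}:
n : 0 1 2 3 4 5 6 7 8 9
G : 0 1 2 0 1 2 0 1 2 0
G_A(9) = 0.
Stack B, S = {4, 7, 8}:
n :  0  1  2  3  4  5  6  7  8  9 10 11 12 13 14 15 16 17 18 19 20 21 22 23 24
G :  0  0  0  0  1  1  1  1  2  2  2  2  0  0  0  0  1  1  1  1  2  2  2  2  0
G_B(24) = 0.
Combined Grundy value = 0 ⊕ 0 = 0.
A winning move leaves total XOR = 0, i.e. changes one component's Grundy value g to g ⊕ X where X is the current total.
Stack A: target g' = 0⊕0 = 0, but every legal move changes the Grundy value (mex property), so 0 moves.
Stack B: target g' = 0⊕0 = 0, but every legal move changes the Grundy value (mex property), so 0 moves.

0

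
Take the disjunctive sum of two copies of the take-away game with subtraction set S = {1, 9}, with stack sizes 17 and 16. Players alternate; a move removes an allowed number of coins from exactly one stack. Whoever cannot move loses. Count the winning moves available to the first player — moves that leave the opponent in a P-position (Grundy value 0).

4

All stacks use S = {1, 9}:
G(0) = 0
G(1) = mex{0} = 1
G(2) = mex{1} = 0
G(3) = mex{0} = 1
G(4) = mex{1} = 0
G(5) = mex{0} = 1
G(6) = mex{1} = 0
G(7) = mex{0} = 1
G(8) = mex{1} = 0
G(9) = mex{0,0} = 1
G(10) = mex{1,1} = 0
G(11) = mex{0,0} = 1
G(12) = mex{1,1} = 0
G(13) = mex{0,0} = 1
G(14) = mex{1,1} = 0
G(15) = mex{0,0} = 1
G(16) = mex{1,1} = 0
G(17) = mex{0,0} = 1
Stack A: G(17) = 1.
Stack B: G(16) = 0.
Combined Grundy value = 1 ⊕ 0 = 1.
A winning move leaves total XOR = 0, i.e. changes one component's Grundy value g to g ⊕ X where X is the current total.
Stack A: need g' = 1⊕1 = 0. Options: 17−1→G=0, 17−9→G=0. Hits: 2.
Stack B: need g' = 0⊕1 = 1. Options: 16−1→G=1, 16−9→G=1. Hits: 2.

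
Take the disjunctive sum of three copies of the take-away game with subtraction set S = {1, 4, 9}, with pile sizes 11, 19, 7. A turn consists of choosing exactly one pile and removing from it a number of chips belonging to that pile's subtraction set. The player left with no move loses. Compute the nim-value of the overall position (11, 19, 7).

All piles use S = {1, 4, 9}:
n :  0  1  2  3  4  5  6  7  8  9 10 11 12 13 14 15 16 17 18 19
G :  0  1  0  1  2  0  1  0  1  2  0  1  0  1  2  0  1  0  1  2
Pile A: G(11) = 1.
Pile B: G(19) = 2.
Pile C: G(7) = 0.
Combined Grundy value = 1 ⊕ 2 ⊕ 0 = 3.

3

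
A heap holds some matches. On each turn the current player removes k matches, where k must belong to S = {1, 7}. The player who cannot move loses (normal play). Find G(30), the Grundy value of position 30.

G(0) = 0
G(1) = mex{0} = 1
G(2) = mex{1} = 0
G(3) = mex{0} = 1
G(4) = mex{1} = 0
G(5) = mex{0} = 1
G(6) = mex{1} = 0
G(7) = mex{0,0} = 1
G(8) = mex{1,1} = 0
G(9) = mex{0,0} = 1
G(10) = mex{1,1} = 0
G(11) = mex{0,0} = 1
G(12) = mex{1,1} = 0
G(13) = mex{0,0} = 1
G(14) = mex{1,1} = 0
G(15) = mex{0,0} = 1
G(16) = mex{1,1} = 0
G(17) = mex{0,0} = 1
G(18) = mex{1,1} = 0
G(19) = mex{0,0} = 1
G(20) = mex{1,1} = 0
G(21) = mex{0,0} = 1
G(22) = mex{1,1} = 0
G(23) = mex{0,0} = 1
G(24) = mex{1,1} = 0
G(25) = mex{0,0} = 1
G(26) = mex{1,1} = 0
G(27) = mex{0,0} = 1
G(28) = mex{1,1} = 0
G(29) = mex{0,0} = 1
G(30) = mex{1,1} = 0

0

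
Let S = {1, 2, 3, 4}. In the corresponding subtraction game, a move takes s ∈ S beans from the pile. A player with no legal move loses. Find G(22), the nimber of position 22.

2

n :  0  1  2  3  4  5  6  7  8  9 10 11 12 13 14 15 16 17 18 19 20 21 22
G :  0  1  2  3  4  0  1  2  3  4  0  1  2  3  4  0  1  2  3  4  0  1  2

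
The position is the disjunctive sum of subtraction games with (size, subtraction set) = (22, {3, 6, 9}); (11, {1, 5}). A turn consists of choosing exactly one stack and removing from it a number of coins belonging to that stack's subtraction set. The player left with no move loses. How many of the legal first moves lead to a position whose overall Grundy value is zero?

Stack A, S = {3, 6, 9}:
n :  0  1  2  3  4  5  6  7  8  9 10 11 12 13 14 15 16 17 18 19 20 21 22
G :  0  0  0  1  1  1  2  2  2  3  3  3  0  0  0  1  1  1  2  2  2  3  3
G_A(22) = 3.
Stack B, S = {1, 5}:
n :  0  1  2  3  4  5  6  7  8  9 10 11
G :  0  1  0  1  0  1  0  1  0  1  0  1
G_B(11) = 1.
Combined Grundy value = 3 ⊕ 1 = 2.
A winning move leaves total XOR = 0, i.e. changes one component's Grundy value g to g ⊕ X where X is the current total.
Stack A: need g' = 3⊕2 = 1. Options: 22−3→G=2, 22−6→G=1, 22−9→G=0. Hits: 1.
Stack B: need g' = 1⊕2 = 3. Options: 11−1→G=0, 11−5→G=0. Hits: 0.

1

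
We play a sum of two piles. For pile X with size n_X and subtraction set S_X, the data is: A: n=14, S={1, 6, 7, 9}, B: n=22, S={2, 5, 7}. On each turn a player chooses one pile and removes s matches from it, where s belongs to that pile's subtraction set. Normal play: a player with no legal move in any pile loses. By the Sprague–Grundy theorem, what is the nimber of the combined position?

Pile A, S = {1, 6, 7, 9}:
n :  0  1  2  3  4  5  6  7  8  9 10 11 12 13 14
G :  0  1  0  1  0  1  2  3  2  3  2  3  0  1  0
G_A(14) = 0.
Pile B, S = {2, 5, 7}:
G(0) = 0
G(1) = mex{} = 0
G(2) = mex{0} = 1
G(3) = mex{0} = 1
G(4) = mex{1} = 0
G(5) = mex{1,0} = 2
G(6) = mex{0,0} = 1
G(7) = mex{2,1,0} = 3
G(8) = mex{1,1,0} = 2
G(9) = mex{3,0,1} = 2
G(10) = mex{2,2,1} = 0
G(11) = mex{2,1,0} = 3
G(12) = mex{0,3,2} = 1
G(13) = mex{3,2,1} = 0
G(14) = mex{1,2,3} = 0
G(15) = mex{0,0,2} = 1
G(16) = mex{0,3,2} = 1
G(17) = mex{1,1,0} = 2
G(18) = mex{1,0,3} = 2
G(19) = mex{2,0,1} = 3
G(20) = mex{2,1,0} = 3
G(21) = mex{3,1,0} = 2
G(22) = mex{3,2,1} = 0
G_B(22) = 0.
Combined Grundy value = 0 ⊕ 0 = 0.

0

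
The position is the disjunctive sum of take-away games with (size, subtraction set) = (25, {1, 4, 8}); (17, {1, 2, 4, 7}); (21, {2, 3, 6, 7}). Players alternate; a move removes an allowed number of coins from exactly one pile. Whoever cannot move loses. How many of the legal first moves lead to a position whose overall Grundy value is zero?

2

Pile A, S = {1, 4, 8}:
G(0) = 0
G(1) = mex{0} = 1
G(2) = mex{1} = 0
G(3) = mex{0} = 1
G(4) = mex{1,0} = 2
G(5) = mex{2,1} = 0
G(6) = mex{0,0} = 1
G(7) = mex{1,1} = 0
G(8) = mex{0,2,0} = 1
G(9) = mex{1,0,1} = 2
G(10) = mex{2,1,0} = 3
G(11) = mex{3,0,1} = 2
G(12) = mex{2,1,2} = 0
G(13) = mex{0,2,0} = 1
G(14) = mex{1,3,1} = 0
G(15) = mex{0,2,0} = 1
G(16) = mex{1,0,1} = 2
G(17) = mex{2,1,2} = 0
G(18) = mex{0,0,3} = 1
G(19) = mex{1,1,2} = 0
G(20) = mex{0,2,0} = 1
G(21) = mex{1,0,1} = 2
G(22) = mex{2,1,0} = 3
G(23) = mex{3,0,1} = 2
G(24) = mex{2,1,2} = 0
G(25) = mex{0,2,0} = 1
G_A(25) = 1.
Pile B, S = {1, 2, 4, 7}:
n :  0  1  2  3  4  5  6  7  8  9 10 11 12 13 14 15 16 17
G :  0  1  2  0  1  2  0  1  2  0  1  2  0  1  2  0  1  2
G_B(17) = 2.
Pile C, S = {2, 3, 6, 7}:
G(0) = 0
G(1) = mex{} = 0
G(2) = mex{0} = 1
G(3) = mex{0,0} = 1
G(4) = mex{1,0} = 2
G(5) = mex{1,1} = 0
G(6) = mex{2,1,0} = 3
G(7) = mex{0,2,0,0} = 1
G(8) = mex{3,0,1,0} = 2
G(9) = mex{1,3,1,1} = 0
G(10) = mex{2,1,2,1} = 0
G(11) = mex{0,2,0,2} = 1
G(12) = mex{0,0,3,0} = 1
G(13) = mex{1,0,1,3} = 2
G(14) = mex{1,1,2,1} = 0
G(15) = mex{2,1,0,2} = 3
G(16) = mex{0,2,0,0} = 1
G(17) = mex{3,0,1,0} = 2
G(18) = mex{1,3,1,1} = 0
G(19) = mex{2,1,2,1} = 0
G(20) = mex{0,2,0,2} = 1
G(21) = mex{0,0,3,0} = 1
G_C(21) = 1.
Combined Grundy value = 1 ⊕ 2 ⊕ 1 = 2.
A winning move leaves total XOR = 0, i.e. changes one component's Grundy value g to g ⊕ X where X is the current total.
Pile A: need g' = 1⊕2 = 3. Options: 25−1→G=0, 25−4→G=2, 25−8→G=0. Hits: 0.
Pile B: need g' = 2⊕2 = 0. Options: 17−1→G=1, 17−2→G=0, 17−4→G=1, 17−7→G=1. Hits: 1.
Pile C: need g' = 1⊕2 = 3. Options: 21−2→G=0, 21−3→G=0, 21−6→G=3, 21−7→G=0. Hits: 1.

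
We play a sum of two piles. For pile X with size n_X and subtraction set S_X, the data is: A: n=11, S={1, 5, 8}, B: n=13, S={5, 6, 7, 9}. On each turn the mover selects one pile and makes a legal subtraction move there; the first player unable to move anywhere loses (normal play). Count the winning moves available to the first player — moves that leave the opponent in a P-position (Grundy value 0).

Pile A, S = {1, 5, 8}:
G(0) = 0
G(1) = mex{0} = 1
G(2) = mex{1} = 0
G(3) = mex{0} = 1
G(4) = mex{1} = 0
G(5) = mex{0,0} = 1
G(6) = mex{1,1} = 0
G(7) = mex{0,0} = 1
G(8) = mex{1,1,0} = 2
G(9) = mex{2,0,1} = 3
G(10) = mex{3,1,0} = 2
G(11) = mex{2,0,1} = 3
G_A(11) = 3.
Pile B, S = {5, 6, 7, 9}:
G(0) = 0
G(1) = mex{} = 0
G(2) = mex{} = 0
G(3) = mex{} = 0
G(4) = mex{} = 0
G(5) = mex{0} = 1
G(6) = mex{0,0} = 1
G(7) = mex{0,0,0} = 1
G(8) = mex{0,0,0} = 1
G(9) = mex{0,0,0,0} = 1
G(10) = mex{1,0,0,0} = 2
G(11) = mex{1,1,0,0} = 2
G(12) = mex{1,1,1,0} = 2
G(13) = mex{1,1,1,0} = 2
G_B(13) = 2.
Combined Grundy value = 3 ⊕ 2 = 1.
A winning move leaves total XOR = 0, i.e. changes one component's Grundy value g to g ⊕ X where X is the current total.
Pile A: need g' = 3⊕1 = 2. Options: 11−1→G=2, 11−5→G=0, 11−8→G=1. Hits: 1.
Pile B: need g' = 2⊕1 = 3. Options: 13−5→G=1, 13−6→G=1, 13−7→G=1, 13−9→G=0. Hits: 0.

1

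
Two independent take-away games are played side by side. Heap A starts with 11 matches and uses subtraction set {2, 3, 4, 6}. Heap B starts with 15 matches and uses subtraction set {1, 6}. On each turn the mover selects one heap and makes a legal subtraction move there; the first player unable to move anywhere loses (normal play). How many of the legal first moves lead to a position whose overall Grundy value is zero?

Heap A, S = {2, 3, 4, 6}:
G(0) = 0
G(1) = mex{} = 0
G(2) = mex{0} = 1
G(3) = mex{0,0} = 1
G(4) = mex{1,0,0} = 2
G(5) = mex{1,1,0} = 2
G(6) = mex{2,1,1,0} = 3
G(7) = mex{2,2,1,0} = 3
G(8) = mex{3,2,2,1} = 0
G(9) = mex{3,3,2,1} = 0
G(10) = mex{0,3,3,2} = 1
G(11) = mex{0,0,3,2} = 1
G_A(11) = 1.
Heap B, S = {1, 6}:
G(0) = 0
G(1) = mex{0} = 1
G(2) = mex{1} = 0
G(3) = mex{0} = 1
G(4) = mex{1} = 0
G(5) = mex{0} = 1
G(6) = mex{1,0} = 2
G(7) = mex{2,1} = 0
G(8) = mex{0,0} = 1
G(9) = mex{1,1} = 0
G(10) = mex{0,0} = 1
G(11) = mex{1,1} = 0
G(12) = mex{0,2} = 1
G(13) = mex{1,0} = 2
G(14) = mex{2,1} = 0
G(15) = mex{0,0} = 1
G_B(15) = 1.
Combined Grundy value = 1 ⊕ 1 = 0.
A winning move leaves total XOR = 0, i.e. changes one component's Grundy value g to g ⊕ X where X is the current total.
Heap A: target g' = 1⊕0 = 1, but every legal move changes the Grundy value (mex property), so 0 moves.
Heap B: target g' = 1⊕0 = 1, but every legal move changes the Grundy value (mex property), so 0 moves.

0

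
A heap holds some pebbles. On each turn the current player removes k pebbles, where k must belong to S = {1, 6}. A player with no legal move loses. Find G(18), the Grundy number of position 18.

0

n :  0  1  2  3  4  5  6  7  8  9 10 11 12 13 14 15 16 17 18
G :  0  1  0  1  0  1  2  0  1  0  1  0  1  2  0  1  0  1  0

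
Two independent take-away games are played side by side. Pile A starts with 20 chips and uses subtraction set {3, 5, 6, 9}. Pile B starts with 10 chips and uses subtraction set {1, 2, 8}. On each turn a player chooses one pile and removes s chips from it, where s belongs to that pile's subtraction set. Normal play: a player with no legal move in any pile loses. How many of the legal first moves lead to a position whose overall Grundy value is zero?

Pile A, S = {3, 5, 6, 9}:
n :  0  1  2  3  4  5  6  7  8  9 10 11 12 13 14 15 16 17 18 19 20
G :  0  0  0  1  1  1  2  2  2  3  3  3  0  0  0  1  1  1  2  2  2
G_A(20) = 2.
Pile B, S = {1, 2, 8}:
n :  0  1  2  3  4  5  6  7  8  9 10
G :  0  1  2  0  1  2  0  1  2  0  1
G_B(10) = 1.
Combined Grundy value = 2 ⊕ 1 = 3.
A winning move leaves total XOR = 0, i.e. changes one component's Grundy value g to g ⊕ X where X is the current total.
Pile A: need g' = 2⊕3 = 1. Options: 20−3→G=1, 20−5→G=1, 20−6→G=0, 20−9→G=3. Hits: 2.
Pile B: need g' = 1⊕3 = 2. Options: 10−1→G=0, 10−2→G=2, 10−8→G=2. Hits: 2.

4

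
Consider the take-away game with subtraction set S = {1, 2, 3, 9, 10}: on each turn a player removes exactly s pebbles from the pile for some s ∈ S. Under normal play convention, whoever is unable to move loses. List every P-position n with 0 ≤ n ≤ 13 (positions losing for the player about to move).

0, 4, 8, 12

G(0) = 0
G(1) = mex{0} = 1
G(2) = mex{1,0} = 2
G(3) = mex{2,1,0} = 3
G(4) = mex{3,2,1} = 0
G(5) = mex{0,3,2} = 1
G(6) = mex{1,0,3} = 2
G(7) = mex{2,1,0} = 3
G(8) = mex{3,2,1} = 0
G(9) = mex{0,3,2,0} = 1
G(10) = mex{1,0,3,1,0} = 2
G(11) = mex{2,1,0,2,1} = 3
G(12) = mex{3,2,1,3,2} = 0
G(13) = mex{0,3,2,0,3} = 1
P-positions are exactly the n with G(n) = 0.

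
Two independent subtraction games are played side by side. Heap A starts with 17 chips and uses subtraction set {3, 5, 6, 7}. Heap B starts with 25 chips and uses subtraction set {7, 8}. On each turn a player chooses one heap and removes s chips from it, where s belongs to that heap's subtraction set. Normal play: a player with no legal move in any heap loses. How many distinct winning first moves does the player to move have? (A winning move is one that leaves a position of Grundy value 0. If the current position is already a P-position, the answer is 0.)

1

Heap A, S = {3, 5, 6, 7}:
G(0) = 0
G(1) = mex{} = 0
G(2) = mex{} = 0
G(3) = mex{0} = 1
G(4) = mex{0} = 1
G(5) = mex{0,0} = 1
G(6) = mex{1,0,0} = 2
G(7) = mex{1,0,0,0} = 2
G(8) = mex{1,1,0,0} = 2
G(9) = mex{2,1,1,0} = 3
G(10) = mex{2,1,1,1} = 0
G(11) = mex{2,2,1,1} = 0
G(12) = mex{3,2,2,1} = 0
G(13) = mex{0,2,2,2} = 1
G(14) = mex{0,3,2,2} = 1
G(15) = mex{0,0,3,2} = 1
G(16) = mex{1,0,0,3} = 2
G(17) = mex{1,0,0,0} = 2
G_A(17) = 2.
Heap B, S = {7, 8}:
n :  0  1  2  3  4  5  6  7  8  9 10 11 12 13 14 15 16 17 18 19 20 21 22 23 24 25
G :  0  0  0  0  0  0  0  1  1  1  1  1  1  1  2  0  0  0  0  0  0  0  1  1  1  1
G_B(25) = 1.
Combined Grundy value = 2 ⊕ 1 = 3.
A winning move leaves total XOR = 0, i.e. changes one component's Grundy value g to g ⊕ X where X is the current total.
Heap A: need g' = 2⊕3 = 1. Options: 17−3→G=1, 17−5→G=0, 17−6→G=0, 17−7→G=0. Hits: 1.
Heap B: need g' = 1⊕3 = 2. Options: 25−7→G=0, 25−8→G=0. Hits: 0.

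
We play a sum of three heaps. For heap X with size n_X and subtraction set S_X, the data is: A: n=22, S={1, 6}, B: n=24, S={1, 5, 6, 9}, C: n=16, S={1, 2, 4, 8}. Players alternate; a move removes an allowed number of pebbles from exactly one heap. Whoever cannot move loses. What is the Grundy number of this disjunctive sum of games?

0

Heap A, S = {1, 6}:
G(0) = 0
G(1) = mex{0} = 1
G(2) = mex{1} = 0
G(3) = mex{0} = 1
G(4) = mex{1} = 0
G(5) = mex{0} = 1
G(6) = mex{1,0} = 2
G(7) = mex{2,1} = 0
G(8) = mex{0,0} = 1
G(9) = mex{1,1} = 0
G(10) = mex{0,0} = 1
G(11) = mex{1,1} = 0
G(12) = mex{0,2} = 1
G(13) = mex{1,0} = 2
G(14) = mex{2,1} = 0
G(15) = mex{0,0} = 1
G(16) = mex{1,1} = 0
G(17) = mex{0,0} = 1
G(18) = mex{1,1} = 0
G(19) = mex{0,2} = 1
G(20) = mex{1,0} = 2
G(21) = mex{2,1} = 0
G(22) = mex{0,0} = 1
G_A(22) = 1.
Heap B, S = {1, 5, 6, 9}:
G(0) = 0
G(1) = mex{0} = 1
G(2) = mex{1} = 0
G(3) = mex{0} = 1
G(4) = mex{1} = 0
G(5) = mex{0,0} = 1
G(6) = mex{1,1,0} = 2
G(7) = mex{2,0,1} = 3
G(8) = mex{3,1,0} = 2
G(9) = mex{2,0,1,0} = 3
G(10) = mex{3,1,0,1} = 2
G(11) = mex{2,2,1,0} = 3
G(12) = mex{3,3,2,1} = 0
G(13) = mex{0,2,3,0} = 1
G(14) = mex{1,3,2,1} = 0
G(15) = mex{0,2,3,2} = 1
G(16) = mex{1,3,2,3} = 0
G(17) = mex{0,0,3,2} = 1
G(18) = mex{1,1,0,3} = 2
G(19) = mex{2,0,1,2} = 3
G(20) = mex{3,1,0,3} = 2
G(21) = mex{2,0,1,0} = 3
G(22) = mex{3,1,0,1} = 2
G(23) = mex{2,2,1,0} = 3
G(24) = mex{3,3,2,1} = 0
G_B(24) = 0.
Heap C, S = {1, 2, 4, 8}:
n :  0  1  2  3  4  5  6  7  8  9 10 11 12 13 14 15 16
G :  0  1  2  0  1  2  0  1  2  0  1  2  0  1  2  0  1
G_C(16) = 1.
Combined Grundy value = 1 ⊕ 0 ⊕ 1 = 0.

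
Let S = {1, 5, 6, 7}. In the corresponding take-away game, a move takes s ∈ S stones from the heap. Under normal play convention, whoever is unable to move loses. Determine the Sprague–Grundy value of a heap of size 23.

3

G(0) = 0
G(1) = mex{0} = 1
G(2) = mex{1} = 0
G(3) = mex{0} = 1
G(4) = mex{1} = 0
G(5) = mex{0,0} = 1
G(6) = mex{1,1,0} = 2
G(7) = mex{2,0,1,0} = 3
G(8) = mex{3,1,0,1} = 2
G(9) = mex{2,0,1,0} = 3
G(10) = mex{3,1,0,1} = 2
G(11) = mex{2,2,1,0} = 3
G(12) = mex{3,3,2,1} = 0
G(13) = mex{0,2,3,2} = 1
G(14) = mex{1,3,2,3} = 0
G(15) = mex{0,2,3,2} = 1
G(16) = mex{1,3,2,3} = 0
G(17) = mex{0,0,3,2} = 1
G(18) = mex{1,1,0,3} = 2
G(19) = mex{2,0,1,0} = 3
G(20) = mex{3,1,0,1} = 2
G(21) = mex{2,0,1,0} = 3
G(22) = mex{3,1,0,1} = 2
G(23) = mex{2,2,1,0} = 3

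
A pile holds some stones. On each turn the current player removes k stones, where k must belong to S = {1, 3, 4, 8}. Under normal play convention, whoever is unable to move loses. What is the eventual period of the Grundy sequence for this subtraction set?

7

n :  0  1  2  3  4  5  6  7  8  9 10 11 12 13 14 15 16
G :  0  1  0  1  2  3  2  0  1  0  1  2  3  2  0  1  0
G(n+7) = G(n) holds for n = 0,…,7 (a full window of length max(S) = 8), so the sequence is purely periodic with period 7.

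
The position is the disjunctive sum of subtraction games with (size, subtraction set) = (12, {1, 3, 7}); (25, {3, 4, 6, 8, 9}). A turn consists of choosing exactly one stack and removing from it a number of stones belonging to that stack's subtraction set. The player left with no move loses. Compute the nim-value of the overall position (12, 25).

0

Stack A, S = {1, 3, 7}:
G(0) = 0
G(1) = mex{0} = 1
G(2) = mex{1} = 0
G(3) = mex{0,0} = 1
G(4) = mex{1,1} = 0
G(5) = mex{0,0} = 1
G(6) = mex{1,1} = 0
G(7) = mex{0,0,0} = 1
G(8) = mex{1,1,1} = 0
G(9) = mex{0,0,0} = 1
G(10) = mex{1,1,1} = 0
G(11) = mex{0,0,0} = 1
G(12) = mex{1,1,1} = 0
G_A(12) = 0.
Stack B, S = {3, 4, 6, 8, 9}:
G(0) = 0
G(1) = mex{} = 0
G(2) = mex{} = 0
G(3) = mex{0} = 1
G(4) = mex{0,0} = 1
G(5) = mex{0,0} = 1
G(6) = mex{1,0,0} = 2
G(7) = mex{1,1,0} = 2
G(8) = mex{1,1,0,0} = 2
G(9) = mex{2,1,1,0,0} = 3
G(10) = mex{2,2,1,0,0} = 3
G(11) = mex{2,2,1,1,0} = 3
G(12) = mex{3,2,2,1,1} = 0
G(13) = mex{3,3,2,1,1} = 0
G(14) = mex{3,3,2,2,1} = 0
G(15) = mex{0,3,3,2,2} = 1
G(16) = mex{0,0,3,2,2} = 1
G(17) = mex{0,0,3,3,2} = 1
G(18) = mex{1,0,0,3,3} = 2
G(19) = mex{1,1,0,3,3} = 2
G(20) = mex{1,1,0,0,3} = 2
G(21) = mex{2,1,1,0,0} = 3
G(22) = mex{2,2,1,0,0} = 3
G(23) = mex{2,2,1,1,0} = 3
G(24) = mex{3,2,2,1,1} = 0
G(25) = mex{3,3,2,1,1} = 0
G_B(25) = 0.
Combined Grundy value = 0 ⊕ 0 = 0.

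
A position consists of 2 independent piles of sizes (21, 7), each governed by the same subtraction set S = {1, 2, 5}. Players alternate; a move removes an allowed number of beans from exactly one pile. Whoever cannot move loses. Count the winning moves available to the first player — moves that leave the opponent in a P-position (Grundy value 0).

All piles use S = {1, 2, 5}:
n :  0  1  2  3  4  5  6  7  8  9 10 11 12 13 14 15 16 17 18 19 20 21
G :  0  1  2  0  1  2  0  1  2  0  1  2  0  1  2  0  1  2  0  1  2  0
Pile A: G(21) = 0.
Pile B: G(7) = 1.
Combined Grundy value = 0 ⊕ 1 = 1.
A winning move leaves total XOR = 0, i.e. changes one component's Grundy value g to g ⊕ X where X is the current total.
Pile A: need g' = 0⊕1 = 1. Options: 21−1→G=2, 21−2→G=1, 21−5→G=1. Hits: 2.
Pile B: need g' = 1⊕1 = 0. Options: 7−1→G=0, 7−2→G=2, 7−5→G=2. Hits: 1.

3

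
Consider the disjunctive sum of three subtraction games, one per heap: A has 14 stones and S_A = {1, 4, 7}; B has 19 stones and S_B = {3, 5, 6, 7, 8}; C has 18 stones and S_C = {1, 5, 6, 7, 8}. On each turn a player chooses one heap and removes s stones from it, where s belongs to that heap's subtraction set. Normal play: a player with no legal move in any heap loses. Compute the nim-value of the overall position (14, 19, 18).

Heap A, S = {1, 4, 7}:
G(0) = 0
G(1) = mex{0} = 1
G(2) = mex{1} = 0
G(3) = mex{0} = 1
G(4) = mex{1,0} = 2
G(5) = mex{2,1} = 0
G(6) = mex{0,0} = 1
G(7) = mex{1,1,0} = 2
G(8) = mex{2,2,1} = 0
G(9) = mex{0,0,0} = 1
G(10) = mex{1,1,1} = 0
G(11) = mex{0,2,2} = 1
G(12) = mex{1,0,0} = 2
G(13) = mex{2,1,1} = 0
G(14) = mex{0,0,2} = 1
G_A(14) = 1.
Heap B, S = {3, 5, 6, 7, 8}:
n :  0  1  2  3  4  5  6  7  8  9 10 11 12 13 14 15 16 17 18 19
G :  0  0  0  1  1  1  2  2  2  3  3  0  0  0  1  1  1  2  2  2
G_B(19) = 2.
Heap C, S = {1, 5, 6, 7, 8}:
n :  0  1  2  3  4  5  6  7  8  9 10 11 12 13 14 15 16 17 18
G :  0  1  0  1  0  1  2  3  2  3  2  3  4  0  1  0  1  0  1
G_C(18) = 1.
Combined Grundy value = 1 ⊕ 2 ⊕ 1 = 2.

2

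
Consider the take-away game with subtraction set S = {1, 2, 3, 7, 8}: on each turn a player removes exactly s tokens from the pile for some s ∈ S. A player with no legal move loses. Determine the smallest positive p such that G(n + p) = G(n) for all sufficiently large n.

n :  0  1  2  3  4  5  6  7  8  9 10 11 12 13 14 15 16 17 18 19
G :  0  1  2  3  0  1  2  3  4  0  1  2  3  0  1  2  3  4  0  1
G(n+9) = G(n) holds for n = 0,…,7 (a full window of length max(S) = 8), so the sequence is purely periodic with period 9.

9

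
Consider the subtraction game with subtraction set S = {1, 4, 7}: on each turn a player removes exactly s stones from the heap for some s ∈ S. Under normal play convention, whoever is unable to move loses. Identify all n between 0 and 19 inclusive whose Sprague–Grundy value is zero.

n :  0  1  2  3  4  5  6  7  8  9 10 11 12 13 14 15 16 17 18 19
G :  0  1  0  1  2  0  1  2  0  1  0  1  2  0  1  2  0  1  0  1
P-positions are exactly the n with G(n) = 0.

0, 2, 5, 8, 10, 13, 16, 18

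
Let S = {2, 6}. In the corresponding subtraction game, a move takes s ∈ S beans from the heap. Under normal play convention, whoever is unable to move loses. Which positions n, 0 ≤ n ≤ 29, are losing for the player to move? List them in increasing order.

n :  0  1  2  3  4  5  6  7  8  9 10 11 12 13 14 15 16 17 18 19 20 21 22 23 24 25 26 27 28 29
G :  0  0  1  1  0  0  1  1  0  0  1  1  0  0  1  1  0  0  1  1  0  0  1  1  0  0  1  1  0  0
P-positions are exactly the n with G(n) = 0.

0, 1, 4, 5, 8, 9, 12, 13, 16, 17, 20, 21, 24, 25, 28, 29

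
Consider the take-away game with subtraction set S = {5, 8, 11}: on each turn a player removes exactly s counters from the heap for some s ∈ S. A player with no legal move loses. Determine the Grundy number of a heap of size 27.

n :  0  1  2  3  4  5  6  7  8  9 10 11 12 13 14 15 16 17 18 19 20 21 22 23 24 25 26 27
G :  0  0  0  0  0  1  1  1  1  1  2  2  2  2  2  3  0  0  0  0  0  1  1  1  1  1  2  2

2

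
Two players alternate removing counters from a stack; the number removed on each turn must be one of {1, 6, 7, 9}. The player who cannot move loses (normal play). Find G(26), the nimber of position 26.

G(0) = 0
G(1) = mex{0} = 1
G(2) = mex{1} = 0
G(3) = mex{0} = 1
G(4) = mex{1} = 0
G(5) = mex{0} = 1
G(6) = mex{1,0} = 2
G(7) = mex{2,1,0} = 3
G(8) = mex{3,0,1} = 2
G(9) = mex{2,1,0,0} = 3
G(10) = mex{3,0,1,1} = 2
G(11) = mex{2,1,0,0} = 3
G(12) = mex{3,2,1,1} = 0
G(13) = mex{0,3,2,0} = 1
G(14) = mex{1,2,3,1} = 0
G(15) = mex{0,3,2,2} = 1
G(16) = mex{1,2,3,3} = 0
G(17) = mex{0,3,2,2} = 1
G(18) = mex{1,0,3,3} = 2
G(19) = mex{2,1,0,2} = 3
G(20) = mex{3,0,1,3} = 2
G(21) = mex{2,1,0,0} = 3
G(22) = mex{3,0,1,1} = 2
G(23) = mex{2,1,0,0} = 3
G(24) = mex{3,2,1,1} = 0
G(25) = mex{0,3,2,0} = 1
G(26) = mex{1,2,3,1} = 0

0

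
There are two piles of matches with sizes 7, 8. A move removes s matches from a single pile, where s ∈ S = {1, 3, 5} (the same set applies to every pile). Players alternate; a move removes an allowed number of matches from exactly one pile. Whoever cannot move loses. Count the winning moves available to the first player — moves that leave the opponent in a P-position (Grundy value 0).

All piles use S = {1, 3, 5}:
n : 0 1 2 3 4 5 6 7 8
G : 0 1 0 1 0 1 0 1 0
Pile A: G(7) = 1.
Pile B: G(8) = 0.
Combined Grundy value = 1 ⊕ 0 = 1.
A winning move leaves total XOR = 0, i.e. changes one component's Grundy value g to g ⊕ X where X is the current total.
Pile A: need g' = 1⊕1 = 0. Options: 7−1→G=0, 7−3→G=0, 7−5→G=0. Hits: 3.
Pile B: need g' = 0⊕1 = 1. Options: 8−1→G=1, 8−3→G=1, 8−5→G=1. Hits: 3.

6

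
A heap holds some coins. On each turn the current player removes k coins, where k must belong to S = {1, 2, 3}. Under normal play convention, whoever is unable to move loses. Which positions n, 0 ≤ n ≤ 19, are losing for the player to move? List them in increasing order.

n :  0  1  2  3  4  5  6  7  8  9 10 11 12 13 14 15 16 17 18 19
G :  0  1  2  3  0  1  2  3  0  1  2  3  0  1  2  3  0  1  2  3
P-positions are exactly the n with G(n) = 0.

0, 4, 8, 12, 16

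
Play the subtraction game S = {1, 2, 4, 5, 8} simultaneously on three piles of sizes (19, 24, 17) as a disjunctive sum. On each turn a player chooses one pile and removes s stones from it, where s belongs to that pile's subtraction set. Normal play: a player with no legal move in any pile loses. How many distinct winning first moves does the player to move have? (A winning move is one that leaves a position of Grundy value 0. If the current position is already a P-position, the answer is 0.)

All piles use S = {1, 2, 4, 5, 8}:
G(0) = 0
G(1) = mex{0} = 1
G(2) = mex{1,0} = 2
G(3) = mex{2,1} = 0
G(4) = mex{0,2,0} = 1
G(5) = mex{1,0,1,0} = 2
G(6) = mex{2,1,2,1} = 0
G(7) = mex{0,2,0,2} = 1
G(8) = mex{1,0,1,0,0} = 2
G(9) = mex{2,1,2,1,1} = 0
G(10) = mex{0,2,0,2,2} = 1
G(11) = mex{1,0,1,0,0} = 2
G(12) = mex{2,1,2,1,1} = 0
G(13) = mex{0,2,0,2,2} = 1
G(14) = mex{1,0,1,0,0} = 2
G(15) = mex{2,1,2,1,1} = 0
G(16) = mex{0,2,0,2,2} = 1
G(17) = mex{1,0,1,0,0} = 2
G(18) = mex{2,1,2,1,1} = 0
G(19) = mex{0,2,0,2,2} = 1
G(20) = mex{1,0,1,0,0} = 2
G(21) = mex{2,1,2,1,1} = 0
G(22) = mex{0,2,0,2,2} = 1
G(23) = mex{1,0,1,0,0} = 2
G(24) = mex{2,1,2,1,1} = 0
Pile A: G(19) = 1.
Pile B: G(24) = 0.
Pile C: G(17) = 2.
Combined Grundy value = 1 ⊕ 0 ⊕ 2 = 3.
A winning move leaves total XOR = 0, i.e. changes one component's Grundy value g to g ⊕ X where X is the current total.
Pile A: need g' = 1⊕3 = 2. Options: 19−1→G=0, 19−2→G=2, 19−4→G=0, 19−5→G=2, 19−8→G=2. Hits: 3.
Pile B: need g' = 0⊕3 = 3. Options: 24−1→G=2, 24−2→G=1, 24−4→G=2, 24−5→G=1, 24−8→G=1. Hits: 0.
Pile C: need g' = 2⊕3 = 1. Options: 17−1→G=1, 17−2→G=0, 17−4→G=1, 17−5→G=0, 17−8→G=0. Hits: 2.

5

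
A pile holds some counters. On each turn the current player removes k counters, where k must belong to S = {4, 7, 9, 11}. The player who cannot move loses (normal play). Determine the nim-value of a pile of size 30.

0

G(0) = 0
G(1) = mex{} = 0
G(2) = mex{} = 0
G(3) = mex{} = 0
G(4) = mex{0} = 1
G(5) = mex{0} = 1
G(6) = mex{0} = 1
G(7) = mex{0,0} = 1
G(8) = mex{1,0} = 2
G(9) = mex{1,0,0} = 2
G(10) = mex{1,0,0} = 2
G(11) = mex{1,1,0,0} = 2
G(12) = mex{2,1,0,0} = 3
G(13) = mex{2,1,1,0} = 3
G(14) = mex{2,1,1,0} = 3
G(15) = mex{2,2,1,1} = 0
G(16) = mex{3,2,1,1} = 0
G(17) = mex{3,2,2,1} = 0
G(18) = mex{3,2,2,1} = 0
G(19) = mex{0,3,2,2} = 1
G(20) = mex{0,3,2,2} = 1
G(21) = mex{0,3,3,2} = 1
G(22) = mex{0,0,3,2} = 1
G(23) = mex{1,0,3,3} = 2
G(24) = mex{1,0,0,3} = 2
G(25) = mex{1,0,0,3} = 2
G(26) = mex{1,1,0,0} = 2
G(27) = mex{2,1,0,0} = 3
G(28) = mex{2,1,1,0} = 3
G(29) = mex{2,1,1,0} = 3
G(30) = mex{2,2,1,1} = 0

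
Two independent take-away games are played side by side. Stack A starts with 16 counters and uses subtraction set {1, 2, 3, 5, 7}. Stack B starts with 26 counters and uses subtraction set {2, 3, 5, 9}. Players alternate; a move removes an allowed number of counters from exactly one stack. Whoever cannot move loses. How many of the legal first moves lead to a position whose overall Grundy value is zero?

Stack A, S = {1, 2, 3, 5, 7}:
G(0) = 0
G(1) = mex{0} = 1
G(2) = mex{1,0} = 2
G(3) = mex{2,1,0} = 3
G(4) = mex{3,2,1} = 0
G(5) = mex{0,3,2,0} = 1
G(6) = mex{1,0,3,1} = 2
G(7) = mex{2,1,0,2,0} = 3
G(8) = mex{3,2,1,3,1} = 0
G(9) = mex{0,3,2,0,2} = 1
G(10) = mex{1,0,3,1,3} = 2
G(11) = mex{2,1,0,2,0} = 3
G(12) = mex{3,2,1,3,1} = 0
G(13) = mex{0,3,2,0,2} = 1
G(14) = mex{1,0,3,1,3} = 2
G(15) = mex{2,1,0,2,0} = 3
G(16) = mex{3,2,1,3,1} = 0
G_A(16) = 0.
Stack B, S = {2, 3, 5, 9}:
n :  0  1  2  3  4  5  6  7  8  9 10 11 12 13 14 15 16 17 18 19 20 21 22 23 24 25 26
G :  0  0  1  1  2  2  3  0  0  1  1  2  2  3  0  0  1  1  2  2  3  0  0  1  1  2  2
G_B(26) = 2.
Combined Grundy value = 0 ⊕ 2 = 2.
A winning move leaves total XOR = 0, i.e. changes one component's Grundy value g to g ⊕ X where X is the current total.
Stack A: need g' = 0⊕2 = 2. Options: 16−1→G=3, 16−2→G=2, 16−3→G=1, 16−5→G=3, 16−7→G=1. Hits: 1.
Stack B: need g' = 2⊕2 = 0. Options: 26−2→G=1, 26−3→G=1, 26−5→G=0, 26−9→G=1. Hits: 1.

2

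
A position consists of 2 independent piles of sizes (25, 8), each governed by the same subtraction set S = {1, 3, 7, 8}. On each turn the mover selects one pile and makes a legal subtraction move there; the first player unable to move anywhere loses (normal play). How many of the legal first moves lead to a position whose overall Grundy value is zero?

0

All piles use S = {1, 3, 7, 8}:
G(0) = 0
G(1) = mex{0} = 1
G(2) = mex{1} = 0
G(3) = mex{0,0} = 1
G(4) = mex{1,1} = 0
G(5) = mex{0,0} = 1
G(6) = mex{1,1} = 0
G(7) = mex{0,0,0} = 1
G(8) = mex{1,1,1,0} = 2
G(9) = mex{2,0,0,1} = 3
G(10) = mex{3,1,1,0} = 2
G(11) = mex{2,2,0,1} = 3
G(12) = mex{3,3,1,0} = 2
G(13) = mex{2,2,0,1} = 3
G(14) = mex{3,3,1,0} = 2
G(15) = mex{2,2,2,1} = 0
G(16) = mex{0,3,3,2} = 1
G(17) = mex{1,2,2,3} = 0
G(18) = mex{0,0,3,2} = 1
G(19) = mex{1,1,2,3} = 0
G(20) = mex{0,0,3,2} = 1
G(21) = mex{1,1,2,3} = 0
G(22) = mex{0,0,0,2} = 1
G(23) = mex{1,1,1,0} = 2
G(24) = mex{2,0,0,1} = 3
G(25) = mex{3,1,1,0} = 2
Pile A: G(25) = 2.
Pile B: G(8) = 2.
Combined Grundy value = 2 ⊕ 2 = 0.
A winning move leaves total XOR = 0, i.e. changes one component's Grundy value g to g ⊕ X where X is the current total.
Pile A: target g' = 2⊕0 = 2, but every legal move changes the Grundy value (mex property), so 0 moves.
Pile B: target g' = 2⊕0 = 2, but every legal move changes the Grundy value (mex property), so 0 moves.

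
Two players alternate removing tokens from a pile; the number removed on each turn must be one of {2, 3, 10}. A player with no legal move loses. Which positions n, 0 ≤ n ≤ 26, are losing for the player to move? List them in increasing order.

0, 1, 5, 6, 12, 13, 17, 18, 24, 25

n :  0  1  2  3  4  5  6  7  8  9 10 11 12 13 14 15 16 17 18 19 20 21 22 23 24 25 26
G :  0  0  1  1  2  0  0  1  1  2  2  3  0  0  1  1  2  0  0  1  1  2  2  3  0  0  1
P-positions are exactly the n with G(n) = 0.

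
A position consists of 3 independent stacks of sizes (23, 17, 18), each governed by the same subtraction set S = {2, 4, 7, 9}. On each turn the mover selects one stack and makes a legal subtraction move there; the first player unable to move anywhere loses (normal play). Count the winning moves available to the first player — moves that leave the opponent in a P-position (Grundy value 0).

1

All stacks use S = {2, 4, 7, 9}:
n :  0  1  2  3  4  5  6  7  8  9 10 11 12 13 14 15 16 17 18 19 20 21 22 23
G :  0  0  1  1  2  2  0  3  1  4  2  0  0  1  1  2  2  0  3  1  4  2  0  0
Stack A: G(23) = 0.
Stack B: G(17) = 0.
Stack C: G(18) = 3.
Combined Grundy value = 0 ⊕ 0 ⊕ 3 = 3.
A winning move leaves total XOR = 0, i.e. changes one component's Grundy value g to g ⊕ X where X is the current total.
Stack A: need g' = 0⊕3 = 3. Options: 23−2→G=2, 23−4→G=1, 23−7→G=2, 23−9→G=1. Hits: 0.
Stack B: need g' = 0⊕3 = 3. Options: 17−2→G=2, 17−4→G=1, 17−7→G=2, 17−9→G=1. Hits: 0.
Stack C: need g' = 3⊕3 = 0. Options: 18−2→G=2, 18−4→G=1, 18−7→G=0, 18−9→G=4. Hits: 1.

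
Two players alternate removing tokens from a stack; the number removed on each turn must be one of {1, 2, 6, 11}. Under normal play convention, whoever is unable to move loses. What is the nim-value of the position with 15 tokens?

0

G(0) = 0
G(1) = mex{0} = 1
G(2) = mex{1,0} = 2
G(3) = mex{2,1} = 0
G(4) = mex{0,2} = 1
G(5) = mex{1,0} = 2
G(6) = mex{2,1,0} = 3
G(7) = mex{3,2,1} = 0
G(8) = mex{0,3,2} = 1
G(9) = mex{1,0,0} = 2
G(10) = mex{2,1,1} = 0
G(11) = mex{0,2,2,0} = 1
G(12) = mex{1,0,3,1} = 2
G(13) = mex{2,1,0,2} = 3
G(14) = mex{3,2,1,0} = 4
G(15) = mex{4,3,2,1} = 0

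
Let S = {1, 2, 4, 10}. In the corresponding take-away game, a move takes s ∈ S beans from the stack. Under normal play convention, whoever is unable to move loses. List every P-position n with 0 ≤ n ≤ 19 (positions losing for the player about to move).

0, 3, 6, 9, 12, 15, 18

G(0) = 0
G(1) = mex{0} = 1
G(2) = mex{1,0} = 2
G(3) = mex{2,1} = 0
G(4) = mex{0,2,0} = 1
G(5) = mex{1,0,1} = 2
G(6) = mex{2,1,2} = 0
G(7) = mex{0,2,0} = 1
G(8) = mex{1,0,1} = 2
G(9) = mex{2,1,2} = 0
G(10) = mex{0,2,0,0} = 1
G(11) = mex{1,0,1,1} = 2
G(12) = mex{2,1,2,2} = 0
G(13) = mex{0,2,0,0} = 1
G(14) = mex{1,0,1,1} = 2
G(15) = mex{2,1,2,2} = 0
G(16) = mex{0,2,0,0} = 1
G(17) = mex{1,0,1,1} = 2
G(18) = mex{2,1,2,2} = 0
G(19) = mex{0,2,0,0} = 1
P-positions are exactly the n with G(n) = 0.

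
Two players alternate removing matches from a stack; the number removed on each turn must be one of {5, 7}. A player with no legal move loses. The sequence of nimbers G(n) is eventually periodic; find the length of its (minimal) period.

12

n :  0  1  2  3  4  5  6  7  8  9 10 11 12 13 14 15 16 17 18 19 20 21 22 23 24 25
G :  0  0  0  0  0  1  1  1  1  1  2  2  0  0  0  0  0  1  1  1  1  1  2  2  0  0
G(n+12) = G(n) holds for n = 0,…,6 (a full window of length max(S) = 7), so the sequence is purely periodic with period 12.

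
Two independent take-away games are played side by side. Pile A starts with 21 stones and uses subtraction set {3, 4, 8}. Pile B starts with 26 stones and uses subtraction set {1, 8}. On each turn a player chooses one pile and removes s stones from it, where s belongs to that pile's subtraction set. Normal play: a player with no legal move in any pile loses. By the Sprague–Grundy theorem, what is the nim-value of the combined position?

Pile A, S = {3, 4, 8}:
G(0) = 0
G(1) = mex{} = 0
G(2) = mex{} = 0
G(3) = mex{0} = 1
G(4) = mex{0,0} = 1
G(5) = mex{0,0} = 1
G(6) = mex{1,0} = 2
G(7) = mex{1,1} = 0
G(8) = mex{1,1,0} = 2
G(9) = mex{2,1,0} = 3
G(10) = mex{0,2,0} = 1
G(11) = mex{2,0,1} = 3
G(12) = mex{3,2,1} = 0
G(13) = mex{1,3,1} = 0
G(14) = mex{3,1,2} = 0
G(15) = mex{0,3,0} = 1
G(16) = mex{0,0,2} = 1
G(17) = mex{0,0,3} = 1
G(18) = mex{1,0,1} = 2
G(19) = mex{1,1,3} = 0
G(20) = mex{1,1,0} = 2
G(21) = mex{2,1,0} = 3
G_A(21) = 3.
Pile B, S = {1, 8}:
G(0) = 0
G(1) = mex{0} = 1
G(2) = mex{1} = 0
G(3) = mex{0} = 1
G(4) = mex{1} = 0
G(5) = mex{0} = 1
G(6) = mex{1} = 0
G(7) = mex{0} = 1
G(8) = mex{1,0} = 2
G(9) = mex{2,1} = 0
G(10) = mex{0,0} = 1
G(11) = mex{1,1} = 0
G(12) = mex{0,0} = 1
G(13) = mex{1,1} = 0
G(14) = mex{0,0} = 1
G(15) = mex{1,1} = 0
G(16) = mex{0,2} = 1
G(17) = mex{1,0} = 2
G(18) = mex{2,1} = 0
G(19) = mex{0,0} = 1
G(20) = mex{1,1} = 0
G(21) = mex{0,0} = 1
G(22) = mex{1,1} = 0
G(23) = mex{0,0} = 1
G(24) = mex{1,1} = 0
G(25) = mex{0,2} = 1
G(26) = mex{1,0} = 2
G_B(26) = 2.
Combined Grundy value = 3 ⊕ 2 = 1.

1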